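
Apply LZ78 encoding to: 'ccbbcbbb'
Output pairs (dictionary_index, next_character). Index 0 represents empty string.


LZ78 encoding steps:
Dictionary: {0: ''}
Step 1: w='' (idx 0), next='c' -> output (0, 'c'), add 'c' as idx 1
Step 2: w='c' (idx 1), next='b' -> output (1, 'b'), add 'cb' as idx 2
Step 3: w='' (idx 0), next='b' -> output (0, 'b'), add 'b' as idx 3
Step 4: w='cb' (idx 2), next='b' -> output (2, 'b'), add 'cbb' as idx 4
Step 5: w='b' (idx 3), end of input -> output (3, '')


Encoded: [(0, 'c'), (1, 'b'), (0, 'b'), (2, 'b'), (3, '')]


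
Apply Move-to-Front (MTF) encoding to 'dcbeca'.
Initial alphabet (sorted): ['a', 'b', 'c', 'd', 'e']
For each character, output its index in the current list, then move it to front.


MTF encoding:
'd': index 3 in ['a', 'b', 'c', 'd', 'e'] -> ['d', 'a', 'b', 'c', 'e']
'c': index 3 in ['d', 'a', 'b', 'c', 'e'] -> ['c', 'd', 'a', 'b', 'e']
'b': index 3 in ['c', 'd', 'a', 'b', 'e'] -> ['b', 'c', 'd', 'a', 'e']
'e': index 4 in ['b', 'c', 'd', 'a', 'e'] -> ['e', 'b', 'c', 'd', 'a']
'c': index 2 in ['e', 'b', 'c', 'd', 'a'] -> ['c', 'e', 'b', 'd', 'a']
'a': index 4 in ['c', 'e', 'b', 'd', 'a'] -> ['a', 'c', 'e', 'b', 'd']


Output: [3, 3, 3, 4, 2, 4]


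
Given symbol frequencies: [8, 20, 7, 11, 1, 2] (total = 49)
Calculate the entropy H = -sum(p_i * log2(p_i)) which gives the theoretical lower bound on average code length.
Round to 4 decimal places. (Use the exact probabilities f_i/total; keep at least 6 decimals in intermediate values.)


Per-symbol terms -p_i * log2(p_i) with p_i = f_i/49:
  p = 8/49 = 0.163265: log2(p) = -2.614710, -p*log2(p) = 0.426891
  p = 20/49 = 0.408163: log2(p) = -1.292782, -p*log2(p) = 0.527666
  p = 7/49 = 0.142857: log2(p) = -2.807355, -p*log2(p) = 0.401051
  p = 11/49 = 0.224490: log2(p) = -2.155278, -p*log2(p) = 0.483838
  p = 1/49 = 0.020408: log2(p) = -5.614710, -p*log2(p) = 0.114586
  p = 2/49 = 0.040816: log2(p) = -4.614710, -p*log2(p) = 0.188356
H = 0.426891 + 0.527666 + 0.401051 + 0.483838 + 0.114586 + 0.188356 = 2.142388

H = 2.1424 bits/symbol


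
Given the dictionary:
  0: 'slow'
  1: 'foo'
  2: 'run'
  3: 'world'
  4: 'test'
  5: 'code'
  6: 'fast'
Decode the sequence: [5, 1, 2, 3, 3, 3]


Look up each index in the dictionary:
  5 -> 'code'
  1 -> 'foo'
  2 -> 'run'
  3 -> 'world'
  3 -> 'world'
  3 -> 'world'

Decoded: "code foo run world world world"


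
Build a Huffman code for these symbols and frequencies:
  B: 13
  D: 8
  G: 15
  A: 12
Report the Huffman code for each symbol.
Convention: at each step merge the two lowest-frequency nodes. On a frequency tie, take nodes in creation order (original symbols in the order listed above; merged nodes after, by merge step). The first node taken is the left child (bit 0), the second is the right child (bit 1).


Huffman tree construction:
Step 1: Merge D(8) + A(12) = 20
Step 2: Merge B(13) + G(15) = 28
Step 3: Merge (D+A)(20) + (B+G)(28) = 48
Read each symbol's code off the tree from the root (left child = 0, right child = 1).

Codes:
  B: 10 (length 2)
  D: 00 (length 2)
  G: 11 (length 2)
  A: 01 (length 2)
Average code length: 96/48 = 2.0000 bits/symbol


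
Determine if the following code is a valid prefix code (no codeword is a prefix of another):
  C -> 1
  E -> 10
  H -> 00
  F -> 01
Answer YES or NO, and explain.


Checking each pair (does one codeword prefix another?):
  C='1' vs E='10': prefix -- VIOLATION

NO -- this is NOT a valid prefix code. C (1) is a prefix of E (10).


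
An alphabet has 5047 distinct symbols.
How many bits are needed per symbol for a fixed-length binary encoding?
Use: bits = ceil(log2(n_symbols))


log2(5047) = 12.3012
Bracket: 2^12 = 4096 < 5047 <= 2^13 = 8192
So ceil(log2(5047)) = 13

bits = ceil(log2(5047)) = ceil(12.3012) = 13 bits


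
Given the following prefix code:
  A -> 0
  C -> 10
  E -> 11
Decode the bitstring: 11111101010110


Decoding step by step:
Bits 11 -> E
Bits 11 -> E
Bits 11 -> E
Bits 0 -> A
Bits 10 -> C
Bits 10 -> C
Bits 11 -> E
Bits 0 -> A


Decoded message: EEEACCEA


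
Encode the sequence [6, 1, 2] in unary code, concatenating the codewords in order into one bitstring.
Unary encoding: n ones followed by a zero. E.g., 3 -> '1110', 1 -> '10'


Encode each number as n ones followed by a terminating 0:
  6 -> 1111110 (7 bits)
  1 -> 10 (2 bits)
  2 -> 110 (3 bits)
Total length = 7 + 2 + 3 = 12 bits.

Unary([6, 1, 2]) = 111111010110 (12 bits)


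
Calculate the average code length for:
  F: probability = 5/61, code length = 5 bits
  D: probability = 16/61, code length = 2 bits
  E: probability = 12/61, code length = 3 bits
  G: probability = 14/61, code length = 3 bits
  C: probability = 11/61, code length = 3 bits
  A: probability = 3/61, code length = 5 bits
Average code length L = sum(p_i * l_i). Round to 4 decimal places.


Weighted contributions p_i * l_i:
  F: (5/61) * 5 = 25/61
  D: (16/61) * 2 = 32/61
  E: (12/61) * 3 = 36/61
  G: (14/61) * 3 = 42/61
  C: (11/61) * 3 = 33/61
  A: (3/61) * 5 = 15/61
Sum = (25 + 32 + 36 + 42 + 33 + 15)/61 = 183/61

L = 183/61 = 3.0000 bits/symbol


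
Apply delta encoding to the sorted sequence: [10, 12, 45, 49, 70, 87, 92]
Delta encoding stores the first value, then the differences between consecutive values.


First value: 10
Deltas:
  12 - 10 = 2
  45 - 12 = 33
  49 - 45 = 4
  70 - 49 = 21
  87 - 70 = 17
  92 - 87 = 5


Delta encoded: [10, 2, 33, 4, 21, 17, 5]


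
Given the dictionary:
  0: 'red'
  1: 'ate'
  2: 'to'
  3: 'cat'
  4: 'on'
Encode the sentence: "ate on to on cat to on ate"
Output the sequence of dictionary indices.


Look up each word in the dictionary:
  'ate' -> 1
  'on' -> 4
  'to' -> 2
  'on' -> 4
  'cat' -> 3
  'to' -> 2
  'on' -> 4
  'ate' -> 1

Encoded: [1, 4, 2, 4, 3, 2, 4, 1]


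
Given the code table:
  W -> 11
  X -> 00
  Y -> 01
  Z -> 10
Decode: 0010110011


Decoding:
00 -> X
10 -> Z
11 -> W
00 -> X
11 -> W


Result: XZWXW


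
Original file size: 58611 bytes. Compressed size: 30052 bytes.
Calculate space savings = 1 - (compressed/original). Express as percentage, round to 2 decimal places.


ratio = compressed/original = 30052/58611 = 0.512737
savings = 1 - ratio = 1 - 0.512737 = 0.487263
as a percentage: 0.487263 * 100 = 48.73%

Space savings = 1 - 30052/58611 = 48.73%


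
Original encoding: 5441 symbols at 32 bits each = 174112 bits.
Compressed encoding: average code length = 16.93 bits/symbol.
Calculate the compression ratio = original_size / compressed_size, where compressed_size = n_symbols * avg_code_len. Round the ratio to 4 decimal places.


original_size = n_symbols * orig_bits = 5441 * 32 = 174112 bits
compressed_size = n_symbols * avg_code_len = 5441 * 16.93 = 92116.13 bits
ratio = original_size / compressed_size = 174112 / 92116.13 = 1.8901

Compression ratio = 1.8901


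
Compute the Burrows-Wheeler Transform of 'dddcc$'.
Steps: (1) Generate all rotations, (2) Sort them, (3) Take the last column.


Rotations (sorted):
  0: $dddcc -> last char: c
  1: c$dddc -> last char: c
  2: cc$ddd -> last char: d
  3: dcc$dd -> last char: d
  4: ddcc$d -> last char: d
  5: dddcc$ -> last char: $


BWT = ccddd$


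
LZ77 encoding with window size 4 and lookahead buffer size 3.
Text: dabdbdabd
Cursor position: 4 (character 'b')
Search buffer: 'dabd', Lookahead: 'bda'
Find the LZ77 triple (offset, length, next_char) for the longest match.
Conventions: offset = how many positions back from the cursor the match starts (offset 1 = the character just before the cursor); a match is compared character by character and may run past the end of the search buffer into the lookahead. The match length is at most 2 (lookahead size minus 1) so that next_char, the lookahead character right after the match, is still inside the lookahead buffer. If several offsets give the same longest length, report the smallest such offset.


Try each offset into the search buffer:
  offset=1 (pos 3, char 'd'): match length 0
  offset=2 (pos 2, char 'b'): match length 2
  offset=3 (pos 1, char 'a'): match length 0
  offset=4 (pos 0, char 'd'): match length 0
Longest match has length 2 at offset 2.
next_char = character at position 4 + 2 = 6 -> 'a'

Best match: offset=2, length=2 (matching 'bd' starting at position 2)
LZ77 triple: (2, 2, 'a')


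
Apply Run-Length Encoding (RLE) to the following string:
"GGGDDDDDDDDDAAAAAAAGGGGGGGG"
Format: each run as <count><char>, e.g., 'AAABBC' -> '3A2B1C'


Scanning runs left to right:
  i=0: run of 'G' x 3 -> '3G'
  i=3: run of 'D' x 9 -> '9D'
  i=12: run of 'A' x 7 -> '7A'
  i=19: run of 'G' x 8 -> '8G'

RLE = 3G9D7A8G


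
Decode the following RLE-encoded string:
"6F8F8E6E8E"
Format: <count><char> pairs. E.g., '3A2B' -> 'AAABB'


Expanding each <count><char> pair:
  6F -> 'FFFFFF'
  8F -> 'FFFFFFFF'
  8E -> 'EEEEEEEE'
  6E -> 'EEEEEE'
  8E -> 'EEEEEEEE'

Decoded = FFFFFFFFFFFFFFEEEEEEEEEEEEEEEEEEEEEE


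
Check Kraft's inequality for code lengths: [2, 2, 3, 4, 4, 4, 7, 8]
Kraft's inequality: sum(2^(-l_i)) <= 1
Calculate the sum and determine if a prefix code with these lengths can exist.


Sum = 2^(-2) + 2^(-2) + 2^(-3) + 2^(-4) + 2^(-4) + 2^(-4) + 2^(-7) + 2^(-8)
    = 0.25 + 0.25 + 0.125 + 0.0625 + 0.0625 + 0.0625 + 0.0078125 + 0.00390625
    = 211/256 = 0.82421875
Since 0.82421875 <= 1, Kraft's inequality IS satisfied.
A prefix code with these lengths CAN exist.

Kraft sum = 0.82421875. Satisfied.


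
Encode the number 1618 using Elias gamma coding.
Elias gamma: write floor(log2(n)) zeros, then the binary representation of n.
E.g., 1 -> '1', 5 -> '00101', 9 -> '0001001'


num_bits = floor(log2(1618)) + 1 = 11
leading_zeros = num_bits - 1 = 10
binary(1618) = 11001010010

Elias gamma(1618) = '0000000000' + '11001010010' = 000000000011001010010 (21 bits)


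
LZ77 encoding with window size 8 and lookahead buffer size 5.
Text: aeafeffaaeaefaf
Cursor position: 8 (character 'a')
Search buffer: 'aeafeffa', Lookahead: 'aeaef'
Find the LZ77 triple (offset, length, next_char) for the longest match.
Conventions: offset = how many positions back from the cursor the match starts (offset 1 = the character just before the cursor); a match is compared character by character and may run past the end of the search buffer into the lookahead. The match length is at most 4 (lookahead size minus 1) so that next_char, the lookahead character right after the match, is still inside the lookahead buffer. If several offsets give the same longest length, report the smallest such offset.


Try each offset into the search buffer:
  offset=1 (pos 7, char 'a'): match length 1
  offset=2 (pos 6, char 'f'): match length 0
  offset=3 (pos 5, char 'f'): match length 0
  offset=4 (pos 4, char 'e'): match length 0
  offset=5 (pos 3, char 'f'): match length 0
  offset=6 (pos 2, char 'a'): match length 1
  offset=7 (pos 1, char 'e'): match length 0
  offset=8 (pos 0, char 'a'): match length 3
Longest match has length 3 at offset 8.
next_char = character at position 8 + 3 = 11 -> 'e'

Best match: offset=8, length=3 (matching 'aea' starting at position 0)
LZ77 triple: (8, 3, 'e')


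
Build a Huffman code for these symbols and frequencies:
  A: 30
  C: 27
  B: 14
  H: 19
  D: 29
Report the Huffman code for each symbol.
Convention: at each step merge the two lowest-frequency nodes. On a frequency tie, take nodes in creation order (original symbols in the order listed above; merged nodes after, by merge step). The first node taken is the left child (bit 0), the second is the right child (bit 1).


Huffman tree construction:
Step 1: Merge B(14) + H(19) = 33
Step 2: Merge C(27) + D(29) = 56
Step 3: Merge A(30) + (B+H)(33) = 63
Step 4: Merge (C+D)(56) + (A+(B+H))(63) = 119
Read each symbol's code off the tree from the root (left child = 0, right child = 1).

Codes:
  A: 10 (length 2)
  C: 00 (length 2)
  B: 110 (length 3)
  H: 111 (length 3)
  D: 01 (length 2)
Average code length: 271/119 = 2.2773 bits/symbol


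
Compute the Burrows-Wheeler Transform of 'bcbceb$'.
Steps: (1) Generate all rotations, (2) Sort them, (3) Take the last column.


Rotations (sorted):
  0: $bcbceb -> last char: b
  1: b$bcbce -> last char: e
  2: bcbceb$ -> last char: $
  3: bceb$bc -> last char: c
  4: cbceb$b -> last char: b
  5: ceb$bcb -> last char: b
  6: eb$bcbc -> last char: c


BWT = be$cbbc


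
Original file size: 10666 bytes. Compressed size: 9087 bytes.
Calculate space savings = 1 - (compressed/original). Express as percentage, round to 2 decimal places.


ratio = compressed/original = 9087/10666 = 0.851959
savings = 1 - ratio = 1 - 0.851959 = 0.148041
as a percentage: 0.148041 * 100 = 14.8%

Space savings = 1 - 9087/10666 = 14.8%


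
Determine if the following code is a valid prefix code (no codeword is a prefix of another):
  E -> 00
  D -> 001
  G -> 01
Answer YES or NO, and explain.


Checking each pair (does one codeword prefix another?):
  E='00' vs D='001': prefix -- VIOLATION

NO -- this is NOT a valid prefix code. E (00) is a prefix of D (001).


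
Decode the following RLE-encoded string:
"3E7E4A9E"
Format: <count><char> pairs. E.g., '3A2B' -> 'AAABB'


Expanding each <count><char> pair:
  3E -> 'EEE'
  7E -> 'EEEEEEE'
  4A -> 'AAAA'
  9E -> 'EEEEEEEEE'

Decoded = EEEEEEEEEEAAAAEEEEEEEEE


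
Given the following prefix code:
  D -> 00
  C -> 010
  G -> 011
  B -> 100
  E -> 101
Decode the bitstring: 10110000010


Decoding step by step:
Bits 101 -> E
Bits 100 -> B
Bits 00 -> D
Bits 010 -> C


Decoded message: EBDC


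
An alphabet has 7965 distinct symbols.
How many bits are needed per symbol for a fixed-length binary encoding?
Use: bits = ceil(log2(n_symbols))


log2(7965) = 12.9595
Bracket: 2^12 = 4096 < 7965 <= 2^13 = 8192
So ceil(log2(7965)) = 13

bits = ceil(log2(7965)) = ceil(12.9595) = 13 bits


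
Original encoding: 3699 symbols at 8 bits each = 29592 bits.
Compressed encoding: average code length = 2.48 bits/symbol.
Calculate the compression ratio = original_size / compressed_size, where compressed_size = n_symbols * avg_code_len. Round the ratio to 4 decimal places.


original_size = n_symbols * orig_bits = 3699 * 8 = 29592 bits
compressed_size = n_symbols * avg_code_len = 3699 * 2.48 = 9173.52 bits
ratio = original_size / compressed_size = 29592 / 9173.52 = 3.2258

Compression ratio = 3.2258


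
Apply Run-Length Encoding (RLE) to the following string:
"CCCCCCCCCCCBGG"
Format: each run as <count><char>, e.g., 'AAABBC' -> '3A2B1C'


Scanning runs left to right:
  i=0: run of 'C' x 11 -> '11C'
  i=11: run of 'B' x 1 -> '1B'
  i=12: run of 'G' x 2 -> '2G'

RLE = 11C1B2G


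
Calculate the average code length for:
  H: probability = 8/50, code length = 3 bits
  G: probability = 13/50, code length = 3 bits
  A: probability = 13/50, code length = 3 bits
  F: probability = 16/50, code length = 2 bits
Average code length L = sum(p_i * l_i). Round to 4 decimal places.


Weighted contributions p_i * l_i:
  H: (8/50) * 3 = 24/50
  G: (13/50) * 3 = 39/50
  A: (13/50) * 3 = 39/50
  F: (16/50) * 2 = 32/50
Sum = (24 + 39 + 39 + 32)/50 = 134/50

L = 134/50 = 2.6800 bits/symbol


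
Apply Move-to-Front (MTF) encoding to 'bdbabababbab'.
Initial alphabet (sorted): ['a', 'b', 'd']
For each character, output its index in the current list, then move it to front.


MTF encoding:
'b': index 1 in ['a', 'b', 'd'] -> ['b', 'a', 'd']
'd': index 2 in ['b', 'a', 'd'] -> ['d', 'b', 'a']
'b': index 1 in ['d', 'b', 'a'] -> ['b', 'd', 'a']
'a': index 2 in ['b', 'd', 'a'] -> ['a', 'b', 'd']
'b': index 1 in ['a', 'b', 'd'] -> ['b', 'a', 'd']
'a': index 1 in ['b', 'a', 'd'] -> ['a', 'b', 'd']
'b': index 1 in ['a', 'b', 'd'] -> ['b', 'a', 'd']
'a': index 1 in ['b', 'a', 'd'] -> ['a', 'b', 'd']
'b': index 1 in ['a', 'b', 'd'] -> ['b', 'a', 'd']
'b': index 0 in ['b', 'a', 'd'] -> ['b', 'a', 'd']
'a': index 1 in ['b', 'a', 'd'] -> ['a', 'b', 'd']
'b': index 1 in ['a', 'b', 'd'] -> ['b', 'a', 'd']


Output: [1, 2, 1, 2, 1, 1, 1, 1, 1, 0, 1, 1]


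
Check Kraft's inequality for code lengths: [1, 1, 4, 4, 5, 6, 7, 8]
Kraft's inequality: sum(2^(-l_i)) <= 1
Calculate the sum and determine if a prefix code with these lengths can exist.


Sum = 2^(-1) + 2^(-1) + 2^(-4) + 2^(-4) + 2^(-5) + 2^(-6) + 2^(-7) + 2^(-8)
    = 0.5 + 0.5 + 0.0625 + 0.0625 + 0.03125 + 0.015625 + 0.0078125 + 0.00390625
    = 303/256 = 1.18359375
Since 1.18359375 > 1, Kraft's inequality is NOT satisfied.
A prefix code with these lengths CANNOT exist.

Kraft sum = 1.18359375. Not satisfied.


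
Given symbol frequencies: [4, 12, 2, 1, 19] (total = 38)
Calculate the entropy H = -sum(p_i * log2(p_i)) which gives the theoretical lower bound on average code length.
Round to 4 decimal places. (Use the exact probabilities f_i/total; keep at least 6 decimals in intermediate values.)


Per-symbol terms -p_i * log2(p_i) with p_i = f_i/38:
  p = 4/38 = 0.105263: log2(p) = -3.247928, -p*log2(p) = 0.341887
  p = 12/38 = 0.315789: log2(p) = -1.662965, -p*log2(p) = 0.525147
  p = 2/38 = 0.052632: log2(p) = -4.247928, -p*log2(p) = 0.223575
  p = 1/38 = 0.026316: log2(p) = -5.247928, -p*log2(p) = 0.138103
  p = 19/38 = 0.500000: log2(p) = -1.000000, -p*log2(p) = 0.500000
H = 0.341887 + 0.525147 + 0.223575 + 0.138103 + 0.500000 = 1.728712

H = 1.7287 bits/symbol


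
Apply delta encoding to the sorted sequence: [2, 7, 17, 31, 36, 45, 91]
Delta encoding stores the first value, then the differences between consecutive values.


First value: 2
Deltas:
  7 - 2 = 5
  17 - 7 = 10
  31 - 17 = 14
  36 - 31 = 5
  45 - 36 = 9
  91 - 45 = 46


Delta encoded: [2, 5, 10, 14, 5, 9, 46]


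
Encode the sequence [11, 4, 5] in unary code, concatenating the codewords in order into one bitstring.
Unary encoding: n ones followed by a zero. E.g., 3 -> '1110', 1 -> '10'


Encode each number as n ones followed by a terminating 0:
  11 -> 111111111110 (12 bits)
  4 -> 11110 (5 bits)
  5 -> 111110 (6 bits)
Total length = 12 + 5 + 6 = 23 bits.

Unary([11, 4, 5]) = 11111111111011110111110 (23 bits)


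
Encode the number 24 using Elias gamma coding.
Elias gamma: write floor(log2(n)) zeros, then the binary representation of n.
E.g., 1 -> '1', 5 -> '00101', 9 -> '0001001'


num_bits = floor(log2(24)) + 1 = 5
leading_zeros = num_bits - 1 = 4
binary(24) = 11000

Elias gamma(24) = '0000' + '11000' = 000011000 (9 bits)


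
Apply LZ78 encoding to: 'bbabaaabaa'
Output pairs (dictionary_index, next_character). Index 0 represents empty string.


LZ78 encoding steps:
Dictionary: {0: ''}
Step 1: w='' (idx 0), next='b' -> output (0, 'b'), add 'b' as idx 1
Step 2: w='b' (idx 1), next='a' -> output (1, 'a'), add 'ba' as idx 2
Step 3: w='ba' (idx 2), next='a' -> output (2, 'a'), add 'baa' as idx 3
Step 4: w='' (idx 0), next='a' -> output (0, 'a'), add 'a' as idx 4
Step 5: w='baa' (idx 3), end of input -> output (3, '')


Encoded: [(0, 'b'), (1, 'a'), (2, 'a'), (0, 'a'), (3, '')]


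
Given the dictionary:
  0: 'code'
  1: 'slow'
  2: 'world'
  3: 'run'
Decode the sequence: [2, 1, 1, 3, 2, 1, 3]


Look up each index in the dictionary:
  2 -> 'world'
  1 -> 'slow'
  1 -> 'slow'
  3 -> 'run'
  2 -> 'world'
  1 -> 'slow'
  3 -> 'run'

Decoded: "world slow slow run world slow run"


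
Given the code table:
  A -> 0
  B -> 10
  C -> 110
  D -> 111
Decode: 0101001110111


Decoding:
0 -> A
10 -> B
10 -> B
0 -> A
111 -> D
0 -> A
111 -> D


Result: ABBADAD


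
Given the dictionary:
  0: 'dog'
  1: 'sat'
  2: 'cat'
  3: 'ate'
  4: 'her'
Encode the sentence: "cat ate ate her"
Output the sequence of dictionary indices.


Look up each word in the dictionary:
  'cat' -> 2
  'ate' -> 3
  'ate' -> 3
  'her' -> 4

Encoded: [2, 3, 3, 4]


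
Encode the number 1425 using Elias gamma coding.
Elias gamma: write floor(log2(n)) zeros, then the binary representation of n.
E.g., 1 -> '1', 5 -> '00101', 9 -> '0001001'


num_bits = floor(log2(1425)) + 1 = 11
leading_zeros = num_bits - 1 = 10
binary(1425) = 10110010001

Elias gamma(1425) = '0000000000' + '10110010001' = 000000000010110010001 (21 bits)


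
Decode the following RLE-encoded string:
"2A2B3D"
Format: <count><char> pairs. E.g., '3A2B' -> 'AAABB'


Expanding each <count><char> pair:
  2A -> 'AA'
  2B -> 'BB'
  3D -> 'DDD'

Decoded = AABBDDD


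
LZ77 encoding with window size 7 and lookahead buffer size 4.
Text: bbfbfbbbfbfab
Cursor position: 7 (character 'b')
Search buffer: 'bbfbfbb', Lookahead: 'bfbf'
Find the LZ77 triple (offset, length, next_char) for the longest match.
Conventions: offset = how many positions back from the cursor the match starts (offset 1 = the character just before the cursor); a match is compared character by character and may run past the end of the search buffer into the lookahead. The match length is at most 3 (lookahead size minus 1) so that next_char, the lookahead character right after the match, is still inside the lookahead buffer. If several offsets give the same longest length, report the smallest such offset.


Try each offset into the search buffer:
  offset=1 (pos 6, char 'b'): match length 1
  offset=2 (pos 5, char 'b'): match length 1
  offset=3 (pos 4, char 'f'): match length 0
  offset=4 (pos 3, char 'b'): match length 3
  offset=5 (pos 2, char 'f'): match length 0
  offset=6 (pos 1, char 'b'): match length 3
  offset=7 (pos 0, char 'b'): match length 1
Longest match has length 3, found at offsets 4, 6; take the smallest, offset 4.
next_char = character at position 7 + 3 = 10 -> 'f'

Best match: offset=4, length=3 (matching 'bfb' starting at position 3)
LZ77 triple: (4, 3, 'f')


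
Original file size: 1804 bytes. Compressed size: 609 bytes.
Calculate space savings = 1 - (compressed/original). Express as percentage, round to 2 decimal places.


ratio = compressed/original = 609/1804 = 0.337583
savings = 1 - ratio = 1 - 0.337583 = 0.662417
as a percentage: 0.662417 * 100 = 66.24%

Space savings = 1 - 609/1804 = 66.24%


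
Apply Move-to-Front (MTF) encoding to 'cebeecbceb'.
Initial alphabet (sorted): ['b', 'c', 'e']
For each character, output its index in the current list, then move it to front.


MTF encoding:
'c': index 1 in ['b', 'c', 'e'] -> ['c', 'b', 'e']
'e': index 2 in ['c', 'b', 'e'] -> ['e', 'c', 'b']
'b': index 2 in ['e', 'c', 'b'] -> ['b', 'e', 'c']
'e': index 1 in ['b', 'e', 'c'] -> ['e', 'b', 'c']
'e': index 0 in ['e', 'b', 'c'] -> ['e', 'b', 'c']
'c': index 2 in ['e', 'b', 'c'] -> ['c', 'e', 'b']
'b': index 2 in ['c', 'e', 'b'] -> ['b', 'c', 'e']
'c': index 1 in ['b', 'c', 'e'] -> ['c', 'b', 'e']
'e': index 2 in ['c', 'b', 'e'] -> ['e', 'c', 'b']
'b': index 2 in ['e', 'c', 'b'] -> ['b', 'e', 'c']


Output: [1, 2, 2, 1, 0, 2, 2, 1, 2, 2]


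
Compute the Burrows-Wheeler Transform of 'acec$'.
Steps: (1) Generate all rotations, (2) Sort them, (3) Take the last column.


Rotations (sorted):
  0: $acec -> last char: c
  1: acec$ -> last char: $
  2: c$ace -> last char: e
  3: cec$a -> last char: a
  4: ec$ac -> last char: c


BWT = c$eac


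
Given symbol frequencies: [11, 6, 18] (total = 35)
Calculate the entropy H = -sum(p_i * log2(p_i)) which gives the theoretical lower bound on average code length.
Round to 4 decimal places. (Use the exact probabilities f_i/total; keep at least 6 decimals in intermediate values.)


Per-symbol terms -p_i * log2(p_i) with p_i = f_i/35:
  p = 11/35 = 0.314286: log2(p) = -1.669851, -p*log2(p) = 0.524810
  p = 6/35 = 0.171429: log2(p) = -2.544321, -p*log2(p) = 0.436169
  p = 18/35 = 0.514286: log2(p) = -0.959358, -p*log2(p) = 0.493384
H = 0.524810 + 0.436169 + 0.493384 = 1.454363

H = 1.4544 bits/symbol


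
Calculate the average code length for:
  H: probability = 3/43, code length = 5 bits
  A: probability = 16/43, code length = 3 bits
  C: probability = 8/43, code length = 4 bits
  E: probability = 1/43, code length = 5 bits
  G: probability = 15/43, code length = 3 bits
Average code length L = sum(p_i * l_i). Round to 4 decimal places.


Weighted contributions p_i * l_i:
  H: (3/43) * 5 = 15/43
  A: (16/43) * 3 = 48/43
  C: (8/43) * 4 = 32/43
  E: (1/43) * 5 = 5/43
  G: (15/43) * 3 = 45/43
Sum = (15 + 48 + 32 + 5 + 45)/43 = 145/43

L = 145/43 = 3.3721 bits/symbol


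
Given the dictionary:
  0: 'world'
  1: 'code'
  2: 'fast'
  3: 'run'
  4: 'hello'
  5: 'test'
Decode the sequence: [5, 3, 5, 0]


Look up each index in the dictionary:
  5 -> 'test'
  3 -> 'run'
  5 -> 'test'
  0 -> 'world'

Decoded: "test run test world"


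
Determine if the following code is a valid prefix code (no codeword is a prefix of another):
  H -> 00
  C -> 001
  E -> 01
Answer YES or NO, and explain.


Checking each pair (does one codeword prefix another?):
  H='00' vs C='001': prefix -- VIOLATION

NO -- this is NOT a valid prefix code. H (00) is a prefix of C (001).


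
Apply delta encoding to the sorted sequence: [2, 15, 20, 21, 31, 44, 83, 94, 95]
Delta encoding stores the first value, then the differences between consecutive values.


First value: 2
Deltas:
  15 - 2 = 13
  20 - 15 = 5
  21 - 20 = 1
  31 - 21 = 10
  44 - 31 = 13
  83 - 44 = 39
  94 - 83 = 11
  95 - 94 = 1


Delta encoded: [2, 13, 5, 1, 10, 13, 39, 11, 1]


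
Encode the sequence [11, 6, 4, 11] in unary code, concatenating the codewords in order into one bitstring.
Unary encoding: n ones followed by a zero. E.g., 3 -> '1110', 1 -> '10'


Encode each number as n ones followed by a terminating 0:
  11 -> 111111111110 (12 bits)
  6 -> 1111110 (7 bits)
  4 -> 11110 (5 bits)
  11 -> 111111111110 (12 bits)
Total length = 12 + 7 + 5 + 12 = 36 bits.

Unary([11, 6, 4, 11]) = 111111111110111111011110111111111110 (36 bits)


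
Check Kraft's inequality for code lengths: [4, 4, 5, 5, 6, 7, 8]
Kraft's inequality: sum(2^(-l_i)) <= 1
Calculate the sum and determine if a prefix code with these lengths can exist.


Sum = 2^(-4) + 2^(-4) + 2^(-5) + 2^(-5) + 2^(-6) + 2^(-7) + 2^(-8)
    = 0.0625 + 0.0625 + 0.03125 + 0.03125 + 0.015625 + 0.0078125 + 0.00390625
    = 55/256 = 0.21484375
Since 0.21484375 <= 1, Kraft's inequality IS satisfied.
A prefix code with these lengths CAN exist.

Kraft sum = 0.21484375. Satisfied.


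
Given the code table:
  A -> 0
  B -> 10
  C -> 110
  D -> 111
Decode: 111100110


Decoding:
111 -> D
10 -> B
0 -> A
110 -> C


Result: DBAC


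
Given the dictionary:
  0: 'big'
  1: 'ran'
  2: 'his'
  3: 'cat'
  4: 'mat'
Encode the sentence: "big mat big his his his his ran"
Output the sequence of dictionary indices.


Look up each word in the dictionary:
  'big' -> 0
  'mat' -> 4
  'big' -> 0
  'his' -> 2
  'his' -> 2
  'his' -> 2
  'his' -> 2
  'ran' -> 1

Encoded: [0, 4, 0, 2, 2, 2, 2, 1]


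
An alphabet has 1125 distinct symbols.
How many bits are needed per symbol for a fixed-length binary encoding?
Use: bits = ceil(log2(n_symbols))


log2(1125) = 10.1357
Bracket: 2^10 = 1024 < 1125 <= 2^11 = 2048
So ceil(log2(1125)) = 11

bits = ceil(log2(1125)) = ceil(10.1357) = 11 bits


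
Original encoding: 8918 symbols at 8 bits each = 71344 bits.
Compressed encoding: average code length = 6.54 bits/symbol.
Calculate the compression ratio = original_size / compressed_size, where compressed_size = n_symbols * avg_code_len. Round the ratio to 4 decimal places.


original_size = n_symbols * orig_bits = 8918 * 8 = 71344 bits
compressed_size = n_symbols * avg_code_len = 8918 * 6.54 = 58323.72 bits
ratio = original_size / compressed_size = 71344 / 58323.72 = 1.2232

Compression ratio = 1.2232


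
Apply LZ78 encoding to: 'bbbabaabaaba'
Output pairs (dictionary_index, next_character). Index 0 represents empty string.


LZ78 encoding steps:
Dictionary: {0: ''}
Step 1: w='' (idx 0), next='b' -> output (0, 'b'), add 'b' as idx 1
Step 2: w='b' (idx 1), next='b' -> output (1, 'b'), add 'bb' as idx 2
Step 3: w='' (idx 0), next='a' -> output (0, 'a'), add 'a' as idx 3
Step 4: w='b' (idx 1), next='a' -> output (1, 'a'), add 'ba' as idx 4
Step 5: w='a' (idx 3), next='b' -> output (3, 'b'), add 'ab' as idx 5
Step 6: w='a' (idx 3), next='a' -> output (3, 'a'), add 'aa' as idx 6
Step 7: w='ba' (idx 4), end of input -> output (4, '')


Encoded: [(0, 'b'), (1, 'b'), (0, 'a'), (1, 'a'), (3, 'b'), (3, 'a'), (4, '')]


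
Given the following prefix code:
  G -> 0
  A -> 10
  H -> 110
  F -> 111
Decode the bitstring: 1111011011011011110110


Decoding step by step:
Bits 111 -> F
Bits 10 -> A
Bits 110 -> H
Bits 110 -> H
Bits 110 -> H
Bits 111 -> F
Bits 10 -> A
Bits 110 -> H


Decoded message: FAHHHFAH


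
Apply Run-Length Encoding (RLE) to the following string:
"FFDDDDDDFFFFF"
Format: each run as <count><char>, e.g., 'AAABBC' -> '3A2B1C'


Scanning runs left to right:
  i=0: run of 'F' x 2 -> '2F'
  i=2: run of 'D' x 6 -> '6D'
  i=8: run of 'F' x 5 -> '5F'

RLE = 2F6D5F


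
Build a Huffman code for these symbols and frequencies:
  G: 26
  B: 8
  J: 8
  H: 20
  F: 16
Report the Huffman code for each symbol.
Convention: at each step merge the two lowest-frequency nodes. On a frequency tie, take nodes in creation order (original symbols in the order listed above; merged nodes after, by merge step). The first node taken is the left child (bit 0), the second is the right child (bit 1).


Huffman tree construction:
Step 1: Merge B(8) + J(8) = 16
Step 2: Merge F(16) + (B+J)(16) = 32
Step 3: Merge H(20) + G(26) = 46
Step 4: Merge (F+(B+J))(32) + (H+G)(46) = 78
Read each symbol's code off the tree from the root (left child = 0, right child = 1).

Codes:
  G: 11 (length 2)
  B: 010 (length 3)
  J: 011 (length 3)
  H: 10 (length 2)
  F: 00 (length 2)
Average code length: 172/78 = 2.2051 bits/symbol


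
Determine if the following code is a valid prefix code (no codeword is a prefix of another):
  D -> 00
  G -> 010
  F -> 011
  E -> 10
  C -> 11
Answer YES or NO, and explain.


Checking each pair (does one codeword prefix another?):
  D='00' vs G='010': no prefix
  D='00' vs F='011': no prefix
  D='00' vs E='10': no prefix
  D='00' vs C='11': no prefix
  G='010' vs D='00': no prefix
  G='010' vs F='011': no prefix
  G='010' vs E='10': no prefix
  G='010' vs C='11': no prefix
  F='011' vs D='00': no prefix
  F='011' vs G='010': no prefix
  F='011' vs E='10': no prefix
  F='011' vs C='11': no prefix
  E='10' vs D='00': no prefix
  E='10' vs G='010': no prefix
  E='10' vs F='011': no prefix
  E='10' vs C='11': no prefix
  C='11' vs D='00': no prefix
  C='11' vs G='010': no prefix
  C='11' vs F='011': no prefix
  C='11' vs E='10': no prefix
No violation found over all pairs.

YES -- this is a valid prefix code. No codeword is a prefix of any other codeword.


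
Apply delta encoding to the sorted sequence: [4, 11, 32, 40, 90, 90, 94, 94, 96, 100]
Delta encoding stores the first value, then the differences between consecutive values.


First value: 4
Deltas:
  11 - 4 = 7
  32 - 11 = 21
  40 - 32 = 8
  90 - 40 = 50
  90 - 90 = 0
  94 - 90 = 4
  94 - 94 = 0
  96 - 94 = 2
  100 - 96 = 4


Delta encoded: [4, 7, 21, 8, 50, 0, 4, 0, 2, 4]


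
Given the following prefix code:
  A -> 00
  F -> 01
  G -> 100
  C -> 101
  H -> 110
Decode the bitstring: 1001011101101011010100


Decoding step by step:
Bits 100 -> G
Bits 101 -> C
Bits 110 -> H
Bits 110 -> H
Bits 101 -> C
Bits 101 -> C
Bits 01 -> F
Bits 00 -> A


Decoded message: GCHHCCFA


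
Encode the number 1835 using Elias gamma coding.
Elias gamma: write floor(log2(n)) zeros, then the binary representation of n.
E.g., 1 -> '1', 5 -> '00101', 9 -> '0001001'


num_bits = floor(log2(1835)) + 1 = 11
leading_zeros = num_bits - 1 = 10
binary(1835) = 11100101011

Elias gamma(1835) = '0000000000' + '11100101011' = 000000000011100101011 (21 bits)


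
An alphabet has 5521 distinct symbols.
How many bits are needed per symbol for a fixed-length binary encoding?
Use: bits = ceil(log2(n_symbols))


log2(5521) = 12.4307
Bracket: 2^12 = 4096 < 5521 <= 2^13 = 8192
So ceil(log2(5521)) = 13

bits = ceil(log2(5521)) = ceil(12.4307) = 13 bits


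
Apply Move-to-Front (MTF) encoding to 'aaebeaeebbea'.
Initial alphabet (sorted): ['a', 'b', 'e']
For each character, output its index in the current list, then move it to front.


MTF encoding:
'a': index 0 in ['a', 'b', 'e'] -> ['a', 'b', 'e']
'a': index 0 in ['a', 'b', 'e'] -> ['a', 'b', 'e']
'e': index 2 in ['a', 'b', 'e'] -> ['e', 'a', 'b']
'b': index 2 in ['e', 'a', 'b'] -> ['b', 'e', 'a']
'e': index 1 in ['b', 'e', 'a'] -> ['e', 'b', 'a']
'a': index 2 in ['e', 'b', 'a'] -> ['a', 'e', 'b']
'e': index 1 in ['a', 'e', 'b'] -> ['e', 'a', 'b']
'e': index 0 in ['e', 'a', 'b'] -> ['e', 'a', 'b']
'b': index 2 in ['e', 'a', 'b'] -> ['b', 'e', 'a']
'b': index 0 in ['b', 'e', 'a'] -> ['b', 'e', 'a']
'e': index 1 in ['b', 'e', 'a'] -> ['e', 'b', 'a']
'a': index 2 in ['e', 'b', 'a'] -> ['a', 'e', 'b']


Output: [0, 0, 2, 2, 1, 2, 1, 0, 2, 0, 1, 2]


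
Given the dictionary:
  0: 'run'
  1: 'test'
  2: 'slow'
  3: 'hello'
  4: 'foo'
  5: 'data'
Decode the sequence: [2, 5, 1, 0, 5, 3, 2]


Look up each index in the dictionary:
  2 -> 'slow'
  5 -> 'data'
  1 -> 'test'
  0 -> 'run'
  5 -> 'data'
  3 -> 'hello'
  2 -> 'slow'

Decoded: "slow data test run data hello slow"


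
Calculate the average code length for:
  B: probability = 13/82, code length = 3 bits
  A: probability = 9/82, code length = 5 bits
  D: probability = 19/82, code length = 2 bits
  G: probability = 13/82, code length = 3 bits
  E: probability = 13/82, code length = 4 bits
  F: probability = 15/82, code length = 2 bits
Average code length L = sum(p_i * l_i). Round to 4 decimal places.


Weighted contributions p_i * l_i:
  B: (13/82) * 3 = 39/82
  A: (9/82) * 5 = 45/82
  D: (19/82) * 2 = 38/82
  G: (13/82) * 3 = 39/82
  E: (13/82) * 4 = 52/82
  F: (15/82) * 2 = 30/82
Sum = (39 + 45 + 38 + 39 + 52 + 30)/82 = 243/82

L = 243/82 = 2.9634 bits/symbol


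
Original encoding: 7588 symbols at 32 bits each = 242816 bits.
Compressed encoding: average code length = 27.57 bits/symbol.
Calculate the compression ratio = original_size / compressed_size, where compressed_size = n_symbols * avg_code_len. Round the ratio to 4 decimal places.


original_size = n_symbols * orig_bits = 7588 * 32 = 242816 bits
compressed_size = n_symbols * avg_code_len = 7588 * 27.57 = 209201.16 bits
ratio = original_size / compressed_size = 242816 / 209201.16 = 1.1607

Compression ratio = 1.1607


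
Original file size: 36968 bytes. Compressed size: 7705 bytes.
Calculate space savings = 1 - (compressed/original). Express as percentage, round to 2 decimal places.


ratio = compressed/original = 7705/36968 = 0.208424
savings = 1 - ratio = 1 - 0.208424 = 0.791576
as a percentage: 0.791576 * 100 = 79.16%

Space savings = 1 - 7705/36968 = 79.16%


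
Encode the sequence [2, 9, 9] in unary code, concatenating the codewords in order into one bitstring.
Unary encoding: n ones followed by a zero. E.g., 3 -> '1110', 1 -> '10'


Encode each number as n ones followed by a terminating 0:
  2 -> 110 (3 bits)
  9 -> 1111111110 (10 bits)
  9 -> 1111111110 (10 bits)
Total length = 3 + 10 + 10 = 23 bits.

Unary([2, 9, 9]) = 11011111111101111111110 (23 bits)


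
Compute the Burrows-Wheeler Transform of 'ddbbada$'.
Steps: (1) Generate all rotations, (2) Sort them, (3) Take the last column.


Rotations (sorted):
  0: $ddbbada -> last char: a
  1: a$ddbbad -> last char: d
  2: ada$ddbb -> last char: b
  3: bada$ddb -> last char: b
  4: bbada$dd -> last char: d
  5: da$ddbba -> last char: a
  6: dbbada$d -> last char: d
  7: ddbbada$ -> last char: $


BWT = adbbdad$


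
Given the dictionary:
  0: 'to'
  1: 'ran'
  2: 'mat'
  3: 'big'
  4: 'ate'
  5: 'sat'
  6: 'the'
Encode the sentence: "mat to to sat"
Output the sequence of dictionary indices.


Look up each word in the dictionary:
  'mat' -> 2
  'to' -> 0
  'to' -> 0
  'sat' -> 5

Encoded: [2, 0, 0, 5]


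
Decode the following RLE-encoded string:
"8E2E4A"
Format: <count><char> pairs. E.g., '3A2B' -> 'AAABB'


Expanding each <count><char> pair:
  8E -> 'EEEEEEEE'
  2E -> 'EE'
  4A -> 'AAAA'

Decoded = EEEEEEEEEEAAAA


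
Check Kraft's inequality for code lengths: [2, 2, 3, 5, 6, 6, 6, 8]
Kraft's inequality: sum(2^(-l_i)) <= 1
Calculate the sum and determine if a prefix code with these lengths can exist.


Sum = 2^(-2) + 2^(-2) + 2^(-3) + 2^(-5) + 2^(-6) + 2^(-6) + 2^(-6) + 2^(-8)
    = 0.25 + 0.25 + 0.125 + 0.03125 + 0.015625 + 0.015625 + 0.015625 + 0.00390625
    = 181/256 = 0.70703125
Since 0.70703125 <= 1, Kraft's inequality IS satisfied.
A prefix code with these lengths CAN exist.

Kraft sum = 0.70703125. Satisfied.


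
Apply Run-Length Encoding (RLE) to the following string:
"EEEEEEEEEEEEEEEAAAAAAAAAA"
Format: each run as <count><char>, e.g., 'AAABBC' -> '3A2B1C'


Scanning runs left to right:
  i=0: run of 'E' x 15 -> '15E'
  i=15: run of 'A' x 10 -> '10A'

RLE = 15E10A


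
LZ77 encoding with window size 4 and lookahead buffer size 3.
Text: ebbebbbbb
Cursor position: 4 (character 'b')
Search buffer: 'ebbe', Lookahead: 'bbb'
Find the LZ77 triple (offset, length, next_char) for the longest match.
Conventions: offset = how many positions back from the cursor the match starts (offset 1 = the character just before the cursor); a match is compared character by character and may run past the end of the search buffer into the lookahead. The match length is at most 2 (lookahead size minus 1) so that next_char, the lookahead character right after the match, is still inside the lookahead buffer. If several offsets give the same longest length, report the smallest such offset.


Try each offset into the search buffer:
  offset=1 (pos 3, char 'e'): match length 0
  offset=2 (pos 2, char 'b'): match length 1
  offset=3 (pos 1, char 'b'): match length 2
  offset=4 (pos 0, char 'e'): match length 0
Longest match has length 2 at offset 3.
next_char = character at position 4 + 2 = 6 -> 'b'

Best match: offset=3, length=2 (matching 'bb' starting at position 1)
LZ77 triple: (3, 2, 'b')


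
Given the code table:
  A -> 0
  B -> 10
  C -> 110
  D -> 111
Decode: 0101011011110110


Decoding:
0 -> A
10 -> B
10 -> B
110 -> C
111 -> D
10 -> B
110 -> C


Result: ABBCDBC


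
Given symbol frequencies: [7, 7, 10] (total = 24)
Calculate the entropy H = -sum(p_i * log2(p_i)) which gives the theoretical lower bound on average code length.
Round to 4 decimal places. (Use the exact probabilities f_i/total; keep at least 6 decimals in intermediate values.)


Per-symbol terms -p_i * log2(p_i) with p_i = f_i/24:
  p = 7/24 = 0.291667: log2(p) = -1.777608, -p*log2(p) = 0.518469
  p = 7/24 = 0.291667: log2(p) = -1.777608, -p*log2(p) = 0.518469
  p = 10/24 = 0.416667: log2(p) = -1.263034, -p*log2(p) = 0.526264
H = 0.518469 + 0.518469 + 0.526264 = 1.563202

H = 1.5632 bits/symbol


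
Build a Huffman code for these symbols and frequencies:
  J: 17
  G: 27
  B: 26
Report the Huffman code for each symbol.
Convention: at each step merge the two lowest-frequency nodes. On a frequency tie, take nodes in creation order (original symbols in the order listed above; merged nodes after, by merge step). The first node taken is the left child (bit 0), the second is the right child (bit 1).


Huffman tree construction:
Step 1: Merge J(17) + B(26) = 43
Step 2: Merge G(27) + (J+B)(43) = 70
Read each symbol's code off the tree from the root (left child = 0, right child = 1).

Codes:
  J: 10 (length 2)
  G: 0 (length 1)
  B: 11 (length 2)
Average code length: 113/70 = 1.6143 bits/symbol


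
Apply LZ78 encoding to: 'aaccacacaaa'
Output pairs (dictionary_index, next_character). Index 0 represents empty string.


LZ78 encoding steps:
Dictionary: {0: ''}
Step 1: w='' (idx 0), next='a' -> output (0, 'a'), add 'a' as idx 1
Step 2: w='a' (idx 1), next='c' -> output (1, 'c'), add 'ac' as idx 2
Step 3: w='' (idx 0), next='c' -> output (0, 'c'), add 'c' as idx 3
Step 4: w='ac' (idx 2), next='a' -> output (2, 'a'), add 'aca' as idx 4
Step 5: w='c' (idx 3), next='a' -> output (3, 'a'), add 'ca' as idx 5
Step 6: w='a' (idx 1), next='a' -> output (1, 'a'), add 'aa' as idx 6


Encoded: [(0, 'a'), (1, 'c'), (0, 'c'), (2, 'a'), (3, 'a'), (1, 'a')]


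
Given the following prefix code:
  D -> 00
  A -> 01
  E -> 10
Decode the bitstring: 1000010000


Decoding step by step:
Bits 10 -> E
Bits 00 -> D
Bits 01 -> A
Bits 00 -> D
Bits 00 -> D


Decoded message: EDADD
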